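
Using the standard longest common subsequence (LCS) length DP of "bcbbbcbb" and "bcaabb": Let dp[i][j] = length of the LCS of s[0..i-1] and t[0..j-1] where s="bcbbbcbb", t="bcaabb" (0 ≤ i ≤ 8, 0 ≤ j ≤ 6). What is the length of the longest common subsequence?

   ''  b  c  a  a  b  b
''  0  0  0  0  0  0  0
 b  0  1  1  1  1  1  1
 c  0  1  2  2  2  2  2
 b  0  1  2  2  2  3  3
 b  0  1  2  2  2  3  4
 b  0  1  2  2  2  3  4
 c  0  1  2  2  2  3  4
 b  0  1  2  2  2  3  4
 b  0  1  2  2  2  3  4

4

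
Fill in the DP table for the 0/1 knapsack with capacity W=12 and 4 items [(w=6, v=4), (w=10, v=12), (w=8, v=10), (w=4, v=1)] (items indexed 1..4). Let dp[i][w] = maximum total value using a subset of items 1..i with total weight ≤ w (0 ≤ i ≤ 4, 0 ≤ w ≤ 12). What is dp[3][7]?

i\w   0   1   2   3   4   5   6   7   8   9  10  11  12
  0   0   0   0   0   0   0   0   0   0   0   0   0   0
  1   0   0   0   0   0   0   4   4   4   4   4   4   4
  2   0   0   0   0   0   0   4   4   4   4  12  12  12
  3   0   0   0   0   0   0   4   4  10  10  12  12  12
  4   0   0   0   0   1   1   4   4  10  10  12  12  12

4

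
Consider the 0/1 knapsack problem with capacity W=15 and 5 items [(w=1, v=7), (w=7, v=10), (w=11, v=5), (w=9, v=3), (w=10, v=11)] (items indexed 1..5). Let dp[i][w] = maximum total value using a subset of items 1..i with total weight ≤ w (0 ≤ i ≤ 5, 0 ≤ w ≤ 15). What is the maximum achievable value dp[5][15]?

18

i\w   0   1   2   3   4   5   6   7   8   9  10  11  12  13  14  15
  0   0   0   0   0   0   0   0   0   0   0   0   0   0   0   0   0
  1   0   7   7   7   7   7   7   7   7   7   7   7   7   7   7   7
  2   0   7   7   7   7   7   7  10  17  17  17  17  17  17  17  17
  3   0   7   7   7   7   7   7  10  17  17  17  17  17  17  17  17
  4   0   7   7   7   7   7   7  10  17  17  17  17  17  17  17  17
  5   0   7   7   7   7   7   7  10  17  17  17  18  18  18  18  18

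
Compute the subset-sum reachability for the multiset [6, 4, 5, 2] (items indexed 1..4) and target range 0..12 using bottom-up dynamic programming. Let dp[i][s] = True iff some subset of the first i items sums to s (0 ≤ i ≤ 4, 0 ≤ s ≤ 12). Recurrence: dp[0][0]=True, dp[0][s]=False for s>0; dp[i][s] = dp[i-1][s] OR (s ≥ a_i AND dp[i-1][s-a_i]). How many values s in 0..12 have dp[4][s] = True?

i\s   0   1   2   3   4   5   6   7   8   9  10  11  12
  0   T   F   F   F   F   F   F   F   F   F   F   F   F
  1   T   F   F   F   F   F   T   F   F   F   F   F   F
  2   T   F   F   F   T   F   T   F   F   F   T   F   F
  3   T   F   F   F   T   T   T   F   F   T   T   T   F
  4   T   F   T   F   T   T   T   T   T   T   T   T   T

11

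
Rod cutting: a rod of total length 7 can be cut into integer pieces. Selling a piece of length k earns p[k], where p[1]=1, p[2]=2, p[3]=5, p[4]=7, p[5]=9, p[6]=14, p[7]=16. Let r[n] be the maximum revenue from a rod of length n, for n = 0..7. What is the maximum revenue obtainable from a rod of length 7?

   n    0    1    2    3    4    5    6    7
r[n]    0    1    2    5    7    9   14   16

16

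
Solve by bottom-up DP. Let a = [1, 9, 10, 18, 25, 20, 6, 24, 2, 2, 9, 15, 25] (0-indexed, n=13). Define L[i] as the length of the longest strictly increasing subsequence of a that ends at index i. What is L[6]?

2

   i    0    1    2    3    4    5    6    7    8    9   10   11   12
a[i]    1    9   10   18   25   20    6   24    2    2    9   15   25
L[i]    1    2    3    4    5    5    2    6    2    2    3    4    7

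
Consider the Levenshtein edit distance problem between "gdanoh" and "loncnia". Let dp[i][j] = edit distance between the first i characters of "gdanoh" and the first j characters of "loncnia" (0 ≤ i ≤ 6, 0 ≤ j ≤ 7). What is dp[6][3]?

   ''  l  o  n  c  n  i  a
''  0  1  2  3  4  5  6  7
 g  1  1  2  3  4  5  6  7
 d  2  2  2  3  4  5  6  7
 a  3  3  3  3  4  5  6  6
 n  4  4  4  3  4  4  5  6
 o  5  5  4  4  4  5  5  6
 h  6  6  5  5  5  5  6  6

5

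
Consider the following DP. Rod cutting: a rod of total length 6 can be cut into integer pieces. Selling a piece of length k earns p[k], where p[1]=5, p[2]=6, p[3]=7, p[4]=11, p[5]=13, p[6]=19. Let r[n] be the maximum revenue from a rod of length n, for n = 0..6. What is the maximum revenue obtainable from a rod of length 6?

   n    0    1    2    3    4    5    6
r[n]    0    5   10   15   20   25   30

30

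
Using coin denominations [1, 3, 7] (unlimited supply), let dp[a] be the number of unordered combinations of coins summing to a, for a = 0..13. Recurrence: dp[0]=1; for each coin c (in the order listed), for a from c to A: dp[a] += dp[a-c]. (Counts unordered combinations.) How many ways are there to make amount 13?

after  coin     0     1     2     3     4     5     6     7     8     9    10    11    12    13
          1     1     1     1     1     1     1     1     1     1     1     1     1     1     1
          3     1     1     1     2     2     2     3     3     3     4     4     4     5     5
          7     1     1     1     2     2     2     3     4     4     5     6     6     7     8

8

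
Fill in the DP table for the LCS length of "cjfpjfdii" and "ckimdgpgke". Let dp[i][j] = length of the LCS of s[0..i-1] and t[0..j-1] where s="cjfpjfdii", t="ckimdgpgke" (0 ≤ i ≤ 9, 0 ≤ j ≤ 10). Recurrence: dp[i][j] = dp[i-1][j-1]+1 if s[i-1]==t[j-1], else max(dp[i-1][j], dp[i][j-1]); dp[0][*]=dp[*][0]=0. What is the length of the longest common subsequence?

2

   ''  c  k  i  m  d  g  p  g  k  e
''  0  0  0  0  0  0  0  0  0  0  0
 c  0  1  1  1  1  1  1  1  1  1  1
 j  0  1  1  1  1  1  1  1  1  1  1
 f  0  1  1  1  1  1  1  1  1  1  1
 p  0  1  1  1  1  1  1  2  2  2  2
 j  0  1  1  1  1  1  1  2  2  2  2
 f  0  1  1  1  1  1  1  2  2  2  2
 d  0  1  1  1  1  2  2  2  2  2  2
 i  0  1  1  2  2  2  2  2  2  2  2
 i  0  1  1  2  2  2  2  2  2  2  2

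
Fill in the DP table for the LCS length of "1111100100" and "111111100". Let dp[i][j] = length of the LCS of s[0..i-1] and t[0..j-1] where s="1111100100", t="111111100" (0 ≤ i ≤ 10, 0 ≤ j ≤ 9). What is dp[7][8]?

   ''  1  1  1  1  1  1  1  0  0
''  0  0  0  0  0  0  0  0  0  0
 1  0  1  1  1  1  1  1  1  1  1
 1  0  1  2  2  2  2  2  2  2  2
 1  0  1  2  3  3  3  3  3  3  3
 1  0  1  2  3  4  4  4  4  4  4
 1  0  1  2  3  4  5  5  5  5  5
 0  0  1  2  3  4  5  5  5  6  6
 0  0  1  2  3  4  5  5  5  6  7
 1  0  1  2  3  4  5  6  6  6  7
 0  0  1  2  3  4  5  6  6  7  7
 0  0  1  2  3  4  5  6  6  7  8

6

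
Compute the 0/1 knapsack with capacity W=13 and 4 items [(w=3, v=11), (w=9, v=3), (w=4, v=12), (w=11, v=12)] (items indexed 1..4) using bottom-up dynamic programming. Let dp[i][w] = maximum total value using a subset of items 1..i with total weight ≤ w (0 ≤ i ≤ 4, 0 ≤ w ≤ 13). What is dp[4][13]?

23

i\w   0   1   2   3   4   5   6   7   8   9  10  11  12  13
  0   0   0   0   0   0   0   0   0   0   0   0   0   0   0
  1   0   0   0  11  11  11  11  11  11  11  11  11  11  11
  2   0   0   0  11  11  11  11  11  11  11  11  11  14  14
  3   0   0   0  11  12  12  12  23  23  23  23  23  23  23
  4   0   0   0  11  12  12  12  23  23  23  23  23  23  23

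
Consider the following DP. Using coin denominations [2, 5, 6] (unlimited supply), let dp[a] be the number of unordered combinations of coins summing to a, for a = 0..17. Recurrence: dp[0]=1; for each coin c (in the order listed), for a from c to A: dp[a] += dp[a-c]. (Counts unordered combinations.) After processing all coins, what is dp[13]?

2

after  coin     0     1     2     3     4     5     6     7     8     9    10    11    12    13    14    15    16    17
          2     1     0     1     0     1     0     1     0     1     0     1     0     1     0     1     0     1     0
          5     1     0     1     0     1     1     1     1     1     1     2     1     2     1     2     2     2     2
          6     1     0     1     0     1     1     2     1     2     1     3     2     4     2     4     3     5     4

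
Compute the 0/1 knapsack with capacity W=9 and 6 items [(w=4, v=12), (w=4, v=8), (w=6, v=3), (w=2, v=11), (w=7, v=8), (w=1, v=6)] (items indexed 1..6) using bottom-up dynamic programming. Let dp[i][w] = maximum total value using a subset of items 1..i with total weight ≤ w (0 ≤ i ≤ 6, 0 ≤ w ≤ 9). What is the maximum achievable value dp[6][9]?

29

i\w   0   1   2   3   4   5   6   7   8   9
  0   0   0   0   0   0   0   0   0   0   0
  1   0   0   0   0  12  12  12  12  12  12
  2   0   0   0   0  12  12  12  12  20  20
  3   0   0   0   0  12  12  12  12  20  20
  4   0   0  11  11  12  12  23  23  23  23
  5   0   0  11  11  12  12  23  23  23  23
  6   0   6  11  17  17  18  23  29  29  29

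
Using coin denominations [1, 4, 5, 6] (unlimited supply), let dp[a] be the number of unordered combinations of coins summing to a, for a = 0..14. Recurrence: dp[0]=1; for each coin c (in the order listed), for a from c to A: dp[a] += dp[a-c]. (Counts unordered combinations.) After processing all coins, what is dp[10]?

8

after  coin     0     1     2     3     4     5     6     7     8     9    10    11    12    13    14
          1     1     1     1     1     1     1     1     1     1     1     1     1     1     1     1
          4     1     1     1     1     2     2     2     2     3     3     3     3     4     4     4
          5     1     1     1     1     2     3     3     3     4     5     6     6     7     8     9
          6     1     1     1     1     2     3     4     4     5     6     8     9    11    12    14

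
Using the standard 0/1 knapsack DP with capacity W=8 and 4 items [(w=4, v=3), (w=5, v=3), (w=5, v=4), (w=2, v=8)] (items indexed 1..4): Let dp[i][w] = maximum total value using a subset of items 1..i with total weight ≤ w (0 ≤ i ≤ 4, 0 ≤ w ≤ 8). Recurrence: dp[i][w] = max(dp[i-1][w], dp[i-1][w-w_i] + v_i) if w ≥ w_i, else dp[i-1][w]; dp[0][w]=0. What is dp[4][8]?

12

i\w   0   1   2   3   4   5   6   7   8
  0   0   0   0   0   0   0   0   0   0
  1   0   0   0   0   3   3   3   3   3
  2   0   0   0   0   3   3   3   3   3
  3   0   0   0   0   3   4   4   4   4
  4   0   0   8   8   8   8  11  12  12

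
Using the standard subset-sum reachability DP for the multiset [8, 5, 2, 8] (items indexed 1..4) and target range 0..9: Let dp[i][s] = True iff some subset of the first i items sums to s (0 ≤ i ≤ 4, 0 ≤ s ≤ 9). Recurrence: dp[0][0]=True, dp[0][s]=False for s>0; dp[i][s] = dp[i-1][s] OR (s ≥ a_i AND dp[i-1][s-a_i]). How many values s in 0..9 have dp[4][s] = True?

i\s   0   1   2   3   4   5   6   7   8   9
  0   T   F   F   F   F   F   F   F   F   F
  1   T   F   F   F   F   F   F   F   T   F
  2   T   F   F   F   F   T   F   F   T   F
  3   T   F   T   F   F   T   F   T   T   F
  4   T   F   T   F   F   T   F   T   T   F

5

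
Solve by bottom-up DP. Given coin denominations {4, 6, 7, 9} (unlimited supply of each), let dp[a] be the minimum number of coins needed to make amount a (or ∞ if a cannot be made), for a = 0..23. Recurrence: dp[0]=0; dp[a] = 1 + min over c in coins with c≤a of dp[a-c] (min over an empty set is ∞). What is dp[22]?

3

 a  0  1  2  3  4  5  6  7  8  9 10 11 12 13 14 15 16 17 18 19 20 21 22 23
dp  0  -  -  -  1  -  1  1  2  1  2  2  2  2  2  2  2  3  2  3  3  3  3  3
(- denotes ∞ / unreachable)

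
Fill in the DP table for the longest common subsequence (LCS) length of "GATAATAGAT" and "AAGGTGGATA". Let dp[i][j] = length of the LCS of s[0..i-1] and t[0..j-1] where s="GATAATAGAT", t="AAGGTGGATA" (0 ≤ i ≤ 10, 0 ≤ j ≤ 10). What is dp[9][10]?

5

   ''  A  A  G  G  T  G  G  A  T  A
''  0  0  0  0  0  0  0  0  0  0  0
 G  0  0  0  1  1  1  1  1  1  1  1
 A  0  1  1  1  1  1  1  1  2  2  2
 T  0  1  1  1  1  2  2  2  2  3  3
 A  0  1  2  2  2  2  2  2  3  3  4
 A  0  1  2  2  2  2  2  2  3  3  4
 T  0  1  2  2  2  3  3  3  3  4  4
 A  0  1  2  2  2  3  3  3  4  4  5
 G  0  1  2  3  3  3  4  4  4  4  5
 A  0  1  2  3  3  3  4  4  5  5  5
 T  0  1  2  3  3  4  4  4  5  6  6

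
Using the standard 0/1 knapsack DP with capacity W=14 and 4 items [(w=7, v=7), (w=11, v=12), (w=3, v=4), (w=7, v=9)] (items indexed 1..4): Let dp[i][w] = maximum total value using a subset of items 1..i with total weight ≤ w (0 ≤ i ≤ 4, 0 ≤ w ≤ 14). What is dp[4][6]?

4

i\w   0   1   2   3   4   5   6   7   8   9  10  11  12  13  14
  0   0   0   0   0   0   0   0   0   0   0   0   0   0   0   0
  1   0   0   0   0   0   0   0   7   7   7   7   7   7   7   7
  2   0   0   0   0   0   0   0   7   7   7   7  12  12  12  12
  3   0   0   0   4   4   4   4   7   7   7  11  12  12  12  16
  4   0   0   0   4   4   4   4   9   9   9  13  13  13  13  16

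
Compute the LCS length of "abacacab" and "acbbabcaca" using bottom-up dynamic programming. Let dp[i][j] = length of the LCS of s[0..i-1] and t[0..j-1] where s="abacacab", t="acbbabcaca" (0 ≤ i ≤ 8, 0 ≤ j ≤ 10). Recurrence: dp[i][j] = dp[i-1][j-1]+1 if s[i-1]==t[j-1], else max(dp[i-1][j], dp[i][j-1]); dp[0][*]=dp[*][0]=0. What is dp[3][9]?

3

   ''  a  c  b  b  a  b  c  a  c  a
''  0  0  0  0  0  0  0  0  0  0  0
 a  0  1  1  1  1  1  1  1  1  1  1
 b  0  1  1  2  2  2  2  2  2  2  2
 a  0  1  1  2  2  3  3  3  3  3  3
 c  0  1  2  2  2  3  3  4  4  4  4
 a  0  1  2  2  2  3  3  4  5  5  5
 c  0  1  2  2  2  3  3  4  5  6  6
 a  0  1  2  2  2  3  3  4  5  6  7
 b  0  1  2  3  3  3  4  4  5  6  7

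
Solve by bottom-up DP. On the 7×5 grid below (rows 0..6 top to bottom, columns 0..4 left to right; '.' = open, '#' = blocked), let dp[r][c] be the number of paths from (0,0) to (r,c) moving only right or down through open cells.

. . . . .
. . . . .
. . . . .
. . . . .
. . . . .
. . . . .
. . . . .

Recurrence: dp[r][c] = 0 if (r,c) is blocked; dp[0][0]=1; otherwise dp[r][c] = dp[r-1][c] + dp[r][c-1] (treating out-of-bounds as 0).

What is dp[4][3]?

35

r\c   0   1   2   3   4
  0   1   1   1   1   1
  1   1   2   3   4   5
  2   1   3   6  10  15
  3   1   4  10  20  35
  4   1   5  15  35  70
  5   1   6  21  56 126
  6   1   7  28  84 210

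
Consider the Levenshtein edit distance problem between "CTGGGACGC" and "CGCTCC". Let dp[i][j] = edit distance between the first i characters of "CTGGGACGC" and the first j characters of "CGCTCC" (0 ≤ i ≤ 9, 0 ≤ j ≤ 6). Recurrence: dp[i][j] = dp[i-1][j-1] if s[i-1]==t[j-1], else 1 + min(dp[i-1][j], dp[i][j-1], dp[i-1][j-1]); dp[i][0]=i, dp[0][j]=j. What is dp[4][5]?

4

   ''  C  G  C  T  C  C
''  0  1  2  3  4  5  6
 C  1  0  1  2  3  4  5
 T  2  1  1  2  2  3  4
 G  3  2  1  2  3  3  4
 G  4  3  2  2  3  4  4
 G  5  4  3  3  3  4  5
 A  6  5  4  4  4  4  5
 C  7  6  5  4  5  4  4
 G  8  7  6  5  5  5  5
 C  9  8  7  6  6  5  5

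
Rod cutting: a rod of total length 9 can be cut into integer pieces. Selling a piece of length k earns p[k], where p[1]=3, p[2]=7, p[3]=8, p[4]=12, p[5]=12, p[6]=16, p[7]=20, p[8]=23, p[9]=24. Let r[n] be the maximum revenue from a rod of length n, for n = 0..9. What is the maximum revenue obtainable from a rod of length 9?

   n    0    1    2    3    4    5    6    7    8    9
r[n]    0    3    7   10   14   17   21   24   28   31

31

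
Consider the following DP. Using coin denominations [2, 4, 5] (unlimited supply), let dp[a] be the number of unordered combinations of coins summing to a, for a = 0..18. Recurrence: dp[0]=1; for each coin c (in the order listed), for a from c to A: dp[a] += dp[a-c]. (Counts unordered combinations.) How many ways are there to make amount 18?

8

after  coin     0     1     2     3     4     5     6     7     8     9    10    11    12    13    14    15    16    17    18
          2     1     0     1     0     1     0     1     0     1     0     1     0     1     0     1     0     1     0     1
          4     1     0     1     0     2     0     2     0     3     0     3     0     4     0     4     0     5     0     5
          5     1     0     1     0     2     1     2     1     3     2     4     2     5     3     6     4     7     5     8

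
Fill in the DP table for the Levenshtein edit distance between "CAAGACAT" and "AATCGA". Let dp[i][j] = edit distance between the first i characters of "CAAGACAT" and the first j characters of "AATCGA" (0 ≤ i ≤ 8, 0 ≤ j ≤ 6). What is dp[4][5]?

   ''  A  A  T  C  G  A
''  0  1  2  3  4  5  6
 C  1  1  2  3  3  4  5
 A  2  1  1  2  3  4  4
 A  3  2  1  2  3  4  4
 G  4  3  2  2  3  3  4
 A  5  4  3  3  3  4  3
 C  6  5  4  4  3  4  4
 A  7  6  5  5  4  4  4
 T  8  7  6  5  5  5  5

3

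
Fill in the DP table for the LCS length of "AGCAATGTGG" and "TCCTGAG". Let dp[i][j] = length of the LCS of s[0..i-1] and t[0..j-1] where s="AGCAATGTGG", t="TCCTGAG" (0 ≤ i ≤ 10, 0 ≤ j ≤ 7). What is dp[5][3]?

1

   ''  T  C  C  T  G  A  G
''  0  0  0  0  0  0  0  0
 A  0  0  0  0  0  0  1  1
 G  0  0  0  0  0  1  1  2
 C  0  0  1  1  1  1  1  2
 A  0  0  1  1  1  1  2  2
 A  0  0  1  1  1  1  2  2
 T  0  1  1  1  2  2  2  2
 G  0  1  1  1  2  3  3  3
 T  0  1  1  1  2  3  3  3
 G  0  1  1  1  2  3  3  4
 G  0  1  1  1  2  3  3  4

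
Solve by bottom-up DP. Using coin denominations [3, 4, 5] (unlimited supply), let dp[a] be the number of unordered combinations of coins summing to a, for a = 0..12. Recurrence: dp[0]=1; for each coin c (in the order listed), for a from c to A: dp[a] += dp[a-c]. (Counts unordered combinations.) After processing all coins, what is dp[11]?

after  coin     0     1     2     3     4     5     6     7     8     9    10    11    12
          3     1     0     0     1     0     0     1     0     0     1     0     0     1
          4     1     0     0     1     1     0     1     1     1     1     1     1     2
          5     1     0     0     1     1     1     1     1     2     2     2     2     3

2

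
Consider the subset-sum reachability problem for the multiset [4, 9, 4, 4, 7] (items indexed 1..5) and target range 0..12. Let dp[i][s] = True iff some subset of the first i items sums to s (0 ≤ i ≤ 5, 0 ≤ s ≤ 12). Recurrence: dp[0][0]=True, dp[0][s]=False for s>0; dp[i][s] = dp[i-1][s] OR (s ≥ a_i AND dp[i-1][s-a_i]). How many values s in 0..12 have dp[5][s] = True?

7

i\s   0   1   2   3   4   5   6   7   8   9  10  11  12
  0   T   F   F   F   F   F   F   F   F   F   F   F   F
  1   T   F   F   F   T   F   F   F   F   F   F   F   F
  2   T   F   F   F   T   F   F   F   F   T   F   F   F
  3   T   F   F   F   T   F   F   F   T   T   F   F   F
  4   T   F   F   F   T   F   F   F   T   T   F   F   T
  5   T   F   F   F   T   F   F   T   T   T   F   T   T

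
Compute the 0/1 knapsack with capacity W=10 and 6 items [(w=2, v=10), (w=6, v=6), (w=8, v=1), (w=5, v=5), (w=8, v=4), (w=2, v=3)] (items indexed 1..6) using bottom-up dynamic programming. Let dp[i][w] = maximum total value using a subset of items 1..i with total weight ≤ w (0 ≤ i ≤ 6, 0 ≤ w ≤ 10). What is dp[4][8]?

i\w   0   1   2   3   4   5   6   7   8   9  10
  0   0   0   0   0   0   0   0   0   0   0   0
  1   0   0  10  10  10  10  10  10  10  10  10
  2   0   0  10  10  10  10  10  10  16  16  16
  3   0   0  10  10  10  10  10  10  16  16  16
  4   0   0  10  10  10  10  10  15  16  16  16
  5   0   0  10  10  10  10  10  15  16  16  16
  6   0   0  10  10  13  13  13  15  16  18  19

16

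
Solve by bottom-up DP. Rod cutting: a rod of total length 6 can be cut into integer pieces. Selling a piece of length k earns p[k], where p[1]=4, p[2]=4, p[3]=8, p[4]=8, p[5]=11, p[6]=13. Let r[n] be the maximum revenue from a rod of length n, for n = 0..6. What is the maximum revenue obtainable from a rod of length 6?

   n    0    1    2    3    4    5    6
r[n]    0    4    8   12   16   20   24

24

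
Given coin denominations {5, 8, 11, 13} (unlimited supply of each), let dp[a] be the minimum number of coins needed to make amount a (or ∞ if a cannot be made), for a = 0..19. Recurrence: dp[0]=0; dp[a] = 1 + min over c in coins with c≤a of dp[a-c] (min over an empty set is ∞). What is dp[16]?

 a  0  1  2  3  4  5  6  7  8  9 10 11 12 13 14 15 16 17 18 19
dp  0  -  -  -  -  1  -  -  1  -  2  1  -  1  -  3  2  -  2  2
(- denotes ∞ / unreachable)

2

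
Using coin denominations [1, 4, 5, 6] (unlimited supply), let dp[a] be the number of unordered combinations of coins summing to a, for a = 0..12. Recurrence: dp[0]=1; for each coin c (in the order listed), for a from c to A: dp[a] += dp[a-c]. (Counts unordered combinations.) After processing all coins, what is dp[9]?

after  coin     0     1     2     3     4     5     6     7     8     9    10    11    12
          1     1     1     1     1     1     1     1     1     1     1     1     1     1
          4     1     1     1     1     2     2     2     2     3     3     3     3     4
          5     1     1     1     1     2     3     3     3     4     5     6     6     7
          6     1     1     1     1     2     3     4     4     5     6     8     9    11

6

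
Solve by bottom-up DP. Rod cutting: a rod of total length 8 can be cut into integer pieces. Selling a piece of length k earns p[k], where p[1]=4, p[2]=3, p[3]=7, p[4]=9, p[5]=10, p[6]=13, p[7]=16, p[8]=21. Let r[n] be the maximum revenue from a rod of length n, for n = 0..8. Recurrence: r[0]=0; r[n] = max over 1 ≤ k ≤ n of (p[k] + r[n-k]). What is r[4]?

16

   n    0    1    2    3    4    5    6    7    8
r[n]    0    4    8   12   16   20   24   28   32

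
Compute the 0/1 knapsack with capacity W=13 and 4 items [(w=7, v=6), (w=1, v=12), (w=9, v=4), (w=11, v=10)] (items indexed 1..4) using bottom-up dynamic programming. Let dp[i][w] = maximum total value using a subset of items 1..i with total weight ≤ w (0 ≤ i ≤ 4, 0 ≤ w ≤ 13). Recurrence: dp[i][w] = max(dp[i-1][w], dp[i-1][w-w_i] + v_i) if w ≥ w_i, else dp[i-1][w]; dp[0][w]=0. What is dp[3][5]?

12

i\w   0   1   2   3   4   5   6   7   8   9  10  11  12  13
  0   0   0   0   0   0   0   0   0   0   0   0   0   0   0
  1   0   0   0   0   0   0   0   6   6   6   6   6   6   6
  2   0  12  12  12  12  12  12  12  18  18  18  18  18  18
  3   0  12  12  12  12  12  12  12  18  18  18  18  18  18
  4   0  12  12  12  12  12  12  12  18  18  18  18  22  22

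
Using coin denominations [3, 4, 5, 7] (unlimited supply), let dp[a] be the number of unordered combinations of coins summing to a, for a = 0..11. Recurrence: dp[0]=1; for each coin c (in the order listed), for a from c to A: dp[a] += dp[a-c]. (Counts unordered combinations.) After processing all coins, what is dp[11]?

3

after  coin     0     1     2     3     4     5     6     7     8     9    10    11
          3     1     0     0     1     0     0     1     0     0     1     0     0
          4     1     0     0     1     1     0     1     1     1     1     1     1
          5     1     0     0     1     1     1     1     1     2     2     2     2
          7     1     0     0     1     1     1     1     2     2     2     3     3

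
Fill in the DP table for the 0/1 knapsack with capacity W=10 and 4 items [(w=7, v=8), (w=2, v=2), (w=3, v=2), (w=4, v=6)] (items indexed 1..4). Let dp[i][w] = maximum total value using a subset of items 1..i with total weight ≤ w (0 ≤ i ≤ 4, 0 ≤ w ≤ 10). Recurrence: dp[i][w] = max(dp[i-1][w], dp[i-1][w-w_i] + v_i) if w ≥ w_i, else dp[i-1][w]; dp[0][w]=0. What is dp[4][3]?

2

i\w   0   1   2   3   4   5   6   7   8   9  10
  0   0   0   0   0   0   0   0   0   0   0   0
  1   0   0   0   0   0   0   0   8   8   8   8
  2   0   0   2   2   2   2   2   8   8  10  10
  3   0   0   2   2   2   4   4   8   8  10  10
  4   0   0   2   2   6   6   8   8   8  10  10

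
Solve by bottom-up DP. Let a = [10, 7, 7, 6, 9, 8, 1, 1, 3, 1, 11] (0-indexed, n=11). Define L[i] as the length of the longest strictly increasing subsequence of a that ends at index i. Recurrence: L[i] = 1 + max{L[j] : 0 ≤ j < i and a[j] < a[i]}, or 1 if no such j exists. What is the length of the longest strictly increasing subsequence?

3

   i    0    1    2    3    4    5    6    7    8    9   10
a[i]   10    7    7    6    9    8    1    1    3    1   11
L[i]    1    1    1    1    2    2    1    1    2    1    3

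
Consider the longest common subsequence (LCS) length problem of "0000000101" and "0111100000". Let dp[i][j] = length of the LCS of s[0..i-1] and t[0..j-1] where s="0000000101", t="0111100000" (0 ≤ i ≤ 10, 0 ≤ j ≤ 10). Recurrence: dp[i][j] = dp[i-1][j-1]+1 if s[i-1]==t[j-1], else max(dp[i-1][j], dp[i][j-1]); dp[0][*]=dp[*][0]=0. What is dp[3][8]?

   ''  0  1  1  1  1  0  0  0  0  0
''  0  0  0  0  0  0  0  0  0  0  0
 0  0  1  1  1  1  1  1  1  1  1  1
 0  0  1  1  1  1  1  2  2  2  2  2
 0  0  1  1  1  1  1  2  3  3  3  3
 0  0  1  1  1  1  1  2  3  4  4  4
 0  0  1  1  1  1  1  2  3  4  5  5
 0  0  1  1  1  1  1  2  3  4  5  6
 0  0  1  1  1  1  1  2  3  4  5  6
 1  0  1  2  2  2  2  2  3  4  5  6
 0  0  1  2  2  2  2  3  3  4  5  6
 1  0  1  2  3  3  3  3  3  4  5  6

3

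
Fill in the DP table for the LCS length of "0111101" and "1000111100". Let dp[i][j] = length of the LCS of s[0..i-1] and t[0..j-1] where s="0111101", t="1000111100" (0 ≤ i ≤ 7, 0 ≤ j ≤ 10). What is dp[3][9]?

3

   ''  1  0  0  0  1  1  1  1  0  0
''  0  0  0  0  0  0  0  0  0  0  0
 0  0  0  1  1  1  1  1  1  1  1  1
 1  0  1  1  1  1  2  2  2  2  2  2
 1  0  1  1  1  1  2  3  3  3  3  3
 1  0  1  1  1  1  2  3  4  4  4  4
 1  0  1  1  1  1  2  3  4  5  5  5
 0  0  1  2  2  2  2  3  4  5  6  6
 1  0  1  2  2  2  3  3  4  5  6  6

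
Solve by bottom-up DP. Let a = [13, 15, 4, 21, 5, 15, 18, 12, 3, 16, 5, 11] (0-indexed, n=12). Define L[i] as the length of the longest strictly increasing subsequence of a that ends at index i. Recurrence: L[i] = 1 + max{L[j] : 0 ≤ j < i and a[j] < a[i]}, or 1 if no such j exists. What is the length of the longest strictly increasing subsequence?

4

   i    0    1    2    3    4    5    6    7    8    9   10   11
a[i]   13   15    4   21    5   15   18   12    3   16    5   11
L[i]    1    2    1    3    2    3    4    3    1    4    2    3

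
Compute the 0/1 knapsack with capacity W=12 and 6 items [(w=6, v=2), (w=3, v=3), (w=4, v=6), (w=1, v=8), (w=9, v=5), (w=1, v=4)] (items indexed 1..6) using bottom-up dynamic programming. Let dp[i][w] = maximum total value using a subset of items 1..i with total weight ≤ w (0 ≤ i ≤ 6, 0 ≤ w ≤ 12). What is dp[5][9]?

i\w   0   1   2   3   4   5   6   7   8   9  10  11  12
  0   0   0   0   0   0   0   0   0   0   0   0   0   0
  1   0   0   0   0   0   0   2   2   2   2   2   2   2
  2   0   0   0   3   3   3   3   3   3   5   5   5   5
  3   0   0   0   3   6   6   6   9   9   9   9   9   9
  4   0   8   8   8  11  14  14  14  17  17  17  17  17
  5   0   8   8   8  11  14  14  14  17  17  17  17  17
  6   0   8  12  12  12  15  18  18  18  21  21  21  21

17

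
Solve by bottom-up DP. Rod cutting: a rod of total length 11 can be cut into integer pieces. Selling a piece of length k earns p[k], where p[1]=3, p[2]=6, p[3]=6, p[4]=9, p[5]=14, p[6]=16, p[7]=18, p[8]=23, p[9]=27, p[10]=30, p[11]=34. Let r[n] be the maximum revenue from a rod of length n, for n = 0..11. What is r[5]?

15

   n    0    1    2    3    4    5    6    7    8    9   10   11
r[n]    0    3    6    9   12   15   18   21   24   27   30   34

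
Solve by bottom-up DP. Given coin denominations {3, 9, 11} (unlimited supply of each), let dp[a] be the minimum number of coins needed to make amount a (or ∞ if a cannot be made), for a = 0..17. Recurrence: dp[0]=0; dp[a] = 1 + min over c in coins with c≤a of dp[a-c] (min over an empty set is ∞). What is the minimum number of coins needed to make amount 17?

3

 a  0  1  2  3  4  5  6  7  8  9 10 11 12 13 14 15 16 17
dp  0  -  -  1  -  -  2  -  -  1  -  1  2  -  2  3  -  3
(- denotes ∞ / unreachable)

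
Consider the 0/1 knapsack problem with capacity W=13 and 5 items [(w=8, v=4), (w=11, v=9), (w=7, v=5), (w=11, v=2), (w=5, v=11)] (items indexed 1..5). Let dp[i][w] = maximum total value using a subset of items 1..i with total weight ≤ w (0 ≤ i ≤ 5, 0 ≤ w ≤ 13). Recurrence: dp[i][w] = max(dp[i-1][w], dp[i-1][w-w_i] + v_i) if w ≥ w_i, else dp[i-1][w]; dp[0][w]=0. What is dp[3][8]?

5

i\w   0   1   2   3   4   5   6   7   8   9  10  11  12  13
  0   0   0   0   0   0   0   0   0   0   0   0   0   0   0
  1   0   0   0   0   0   0   0   0   4   4   4   4   4   4
  2   0   0   0   0   0   0   0   0   4   4   4   9   9   9
  3   0   0   0   0   0   0   0   5   5   5   5   9   9   9
  4   0   0   0   0   0   0   0   5   5   5   5   9   9   9
  5   0   0   0   0   0  11  11  11  11  11  11  11  16  16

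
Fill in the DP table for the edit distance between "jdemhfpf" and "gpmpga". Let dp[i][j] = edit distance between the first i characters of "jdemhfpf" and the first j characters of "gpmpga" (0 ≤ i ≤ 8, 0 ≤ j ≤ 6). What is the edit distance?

7

   ''  g  p  m  p  g  a
''  0  1  2  3  4  5  6
 j  1  1  2  3  4  5  6
 d  2  2  2  3  4  5  6
 e  3  3  3  3  4  5  6
 m  4  4  4  3  4  5  6
 h  5  5  5  4  4  5  6
 f  6  6  6  5  5  5  6
 p  7  7  6  6  5  6  6
 f  8  8  7  7  6  6  7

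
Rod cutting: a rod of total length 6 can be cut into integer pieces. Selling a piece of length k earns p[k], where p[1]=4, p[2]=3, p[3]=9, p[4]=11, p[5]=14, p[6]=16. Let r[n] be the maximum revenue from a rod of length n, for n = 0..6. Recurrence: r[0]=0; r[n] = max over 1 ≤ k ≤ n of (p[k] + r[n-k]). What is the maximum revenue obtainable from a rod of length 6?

24

   n    0    1    2    3    4    5    6
r[n]    0    4    8   12   16   20   24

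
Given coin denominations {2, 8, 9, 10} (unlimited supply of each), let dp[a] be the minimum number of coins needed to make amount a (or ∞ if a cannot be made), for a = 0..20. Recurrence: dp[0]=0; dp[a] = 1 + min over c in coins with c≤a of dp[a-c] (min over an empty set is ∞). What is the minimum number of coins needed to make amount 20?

 a  0  1  2  3  4  5  6  7  8  9 10 11 12 13 14 15 16 17 18 19 20
dp  0  -  1  -  2  -  3  -  1  1  1  2  2  3  3  4  2  2  2  2  2
(- denotes ∞ / unreachable)

2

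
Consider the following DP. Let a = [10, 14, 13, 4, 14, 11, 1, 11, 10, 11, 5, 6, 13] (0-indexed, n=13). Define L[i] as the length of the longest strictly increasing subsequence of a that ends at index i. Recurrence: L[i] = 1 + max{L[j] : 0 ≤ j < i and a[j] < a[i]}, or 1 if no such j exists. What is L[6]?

1

   i    0    1    2    3    4    5    6    7    8    9   10   11   12
a[i]   10   14   13    4   14   11    1   11   10   11    5    6   13
L[i]    1    2    2    1    3    2    1    2    2    3    2    3    4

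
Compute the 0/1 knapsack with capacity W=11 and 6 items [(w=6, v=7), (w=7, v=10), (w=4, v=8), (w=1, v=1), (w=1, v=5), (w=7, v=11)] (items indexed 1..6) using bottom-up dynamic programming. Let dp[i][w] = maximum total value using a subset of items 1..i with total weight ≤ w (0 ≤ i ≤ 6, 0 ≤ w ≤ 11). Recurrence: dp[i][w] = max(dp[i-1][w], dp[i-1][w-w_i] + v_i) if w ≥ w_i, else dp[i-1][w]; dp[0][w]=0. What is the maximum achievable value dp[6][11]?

i\w   0   1   2   3   4   5   6   7   8   9  10  11
  0   0   0   0   0   0   0   0   0   0   0   0   0
  1   0   0   0   0   0   0   7   7   7   7   7   7
  2   0   0   0   0   0   0   7  10  10  10  10  10
  3   0   0   0   0   8   8   8  10  10  10  15  18
  4   0   1   1   1   8   9   9  10  11  11  15  18
  5   0   5   6   6   8  13  14  14  15  16  16  20
  6   0   5   6   6   8  13  14  14  16  17  17  20

20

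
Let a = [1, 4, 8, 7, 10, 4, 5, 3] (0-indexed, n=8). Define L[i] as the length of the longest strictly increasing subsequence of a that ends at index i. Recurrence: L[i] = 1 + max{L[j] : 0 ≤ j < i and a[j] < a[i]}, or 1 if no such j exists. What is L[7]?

   i    0    1    2    3    4    5    6    7
a[i]    1    4    8    7   10    4    5    3
L[i]    1    2    3    3    4    2    3    2

2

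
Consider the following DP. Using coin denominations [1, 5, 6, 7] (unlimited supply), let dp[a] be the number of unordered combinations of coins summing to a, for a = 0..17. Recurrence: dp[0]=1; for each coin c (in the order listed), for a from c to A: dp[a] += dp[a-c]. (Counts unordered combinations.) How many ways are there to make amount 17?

14

after  coin     0     1     2     3     4     5     6     7     8     9    10    11    12    13    14    15    16    17
          1     1     1     1     1     1     1     1     1     1     1     1     1     1     1     1     1     1     1
          5     1     1     1     1     1     2     2     2     2     2     3     3     3     3     3     4     4     4
          6     1     1     1     1     1     2     3     3     3     3     4     5     6     6     6     7     8     9
          7     1     1     1     1     1     2     3     4     4     4     5     6     8     9    10    11    12    14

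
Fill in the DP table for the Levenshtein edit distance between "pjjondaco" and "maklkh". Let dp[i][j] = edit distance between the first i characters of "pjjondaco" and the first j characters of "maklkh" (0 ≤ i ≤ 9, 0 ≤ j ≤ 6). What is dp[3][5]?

5

   ''  m  a  k  l  k  h
''  0  1  2  3  4  5  6
 p  1  1  2  3  4  5  6
 j  2  2  2  3  4  5  6
 j  3  3  3  3  4  5  6
 o  4  4  4  4  4  5  6
 n  5  5  5  5  5  5  6
 d  6  6  6  6  6  6  6
 a  7  7  6  7  7  7  7
 c  8  8  7  7  8  8  8
 o  9  9  8  8  8  9  9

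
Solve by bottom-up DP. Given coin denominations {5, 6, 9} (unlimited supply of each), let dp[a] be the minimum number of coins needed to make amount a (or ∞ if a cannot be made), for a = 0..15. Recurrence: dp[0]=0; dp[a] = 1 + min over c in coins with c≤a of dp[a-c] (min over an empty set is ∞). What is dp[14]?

 a  0  1  2  3  4  5  6  7  8  9 10 11 12 13 14 15
dp  0  -  -  -  -  1  1  -  -  1  2  2  2  -  2  2
(- denotes ∞ / unreachable)

2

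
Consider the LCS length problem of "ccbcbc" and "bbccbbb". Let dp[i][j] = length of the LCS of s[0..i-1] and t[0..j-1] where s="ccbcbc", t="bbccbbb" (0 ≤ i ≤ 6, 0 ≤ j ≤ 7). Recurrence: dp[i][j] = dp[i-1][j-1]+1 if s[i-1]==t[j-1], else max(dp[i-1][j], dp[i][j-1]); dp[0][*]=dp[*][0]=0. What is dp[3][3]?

1

   ''  b  b  c  c  b  b  b
''  0  0  0  0  0  0  0  0
 c  0  0  0  1  1  1  1  1
 c  0  0  0  1  2  2  2  2
 b  0  1  1  1  2  3  3  3
 c  0  1  1  2  2  3  3  3
 b  0  1  2  2  2  3  4  4
 c  0  1  2  3  3  3  4  4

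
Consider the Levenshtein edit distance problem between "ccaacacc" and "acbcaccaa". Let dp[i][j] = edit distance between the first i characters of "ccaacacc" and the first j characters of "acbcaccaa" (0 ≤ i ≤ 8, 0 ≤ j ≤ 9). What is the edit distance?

   ''  a  c  b  c  a  c  c  a  a
''  0  1  2  3  4  5  6  7  8  9
 c  1  1  1  2  3  4  5  6  7  8
 c  2  2  1  2  2  3  4  5  6  7
 a  3  2  2  2  3  2  3  4  5  6
 a  4  3  3  3  3  3  3  4  4  5
 c  5  4  3  4  3  4  3  3  4  5
 a  6  5  4  4  4  3  4  4  3  4
 c  7  6  5  5  4  4  3  4  4  4
 c  8  7  6  6  5  5  4  3  4  5

5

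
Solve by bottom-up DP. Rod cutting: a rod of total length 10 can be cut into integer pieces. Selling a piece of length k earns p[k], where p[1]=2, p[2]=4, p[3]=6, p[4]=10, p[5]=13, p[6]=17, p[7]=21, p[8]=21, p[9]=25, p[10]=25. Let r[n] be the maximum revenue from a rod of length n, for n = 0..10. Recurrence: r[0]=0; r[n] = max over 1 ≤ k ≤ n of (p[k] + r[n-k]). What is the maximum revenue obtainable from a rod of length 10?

27

   n    0    1    2    3    4    5    6    7    8    9   10
r[n]    0    2    4    6   10   13   17   21   23   25   27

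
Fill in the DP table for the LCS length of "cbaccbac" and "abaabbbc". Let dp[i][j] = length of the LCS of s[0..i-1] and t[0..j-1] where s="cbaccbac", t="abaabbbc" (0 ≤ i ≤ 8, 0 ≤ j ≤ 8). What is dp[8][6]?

   ''  a  b  a  a  b  b  b  c
''  0  0  0  0  0  0  0  0  0
 c  0  0  0  0  0  0  0  0  1
 b  0  0  1  1  1  1  1  1  1
 a  0  1  1  2  2  2  2  2  2
 c  0  1  1  2  2  2  2  2  3
 c  0  1  1  2  2  2  2  2  3
 b  0  1  2  2  2  3  3  3  3
 a  0  1  2  3  3  3  3  3  3
 c  0  1  2  3  3  3  3  3  4

3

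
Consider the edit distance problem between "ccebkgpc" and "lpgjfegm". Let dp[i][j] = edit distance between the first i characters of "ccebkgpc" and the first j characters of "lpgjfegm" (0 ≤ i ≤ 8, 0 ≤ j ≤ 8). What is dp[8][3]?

7

   ''  l  p  g  j  f  e  g  m
''  0  1  2  3  4  5  6  7  8
 c  1  1  2  3  4  5  6  7  8
 c  2  2  2  3  4  5  6  7  8
 e  3  3  3  3  4  5  5  6  7
 b  4  4  4  4  4  5  6  6  7
 k  5  5  5  5  5  5  6  7  7
 g  6  6  6  5  6  6  6  6  7
 p  7  7  6  6  6  7  7  7  7
 c  8  8  7  7  7  7  8  8  8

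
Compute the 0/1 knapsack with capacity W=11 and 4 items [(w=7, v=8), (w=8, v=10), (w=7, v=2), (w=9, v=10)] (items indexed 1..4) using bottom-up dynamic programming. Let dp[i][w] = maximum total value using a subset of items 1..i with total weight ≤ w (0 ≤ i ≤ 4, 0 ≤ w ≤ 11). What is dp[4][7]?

i\w   0   1   2   3   4   5   6   7   8   9  10  11
  0   0   0   0   0   0   0   0   0   0   0   0   0
  1   0   0   0   0   0   0   0   8   8   8   8   8
  2   0   0   0   0   0   0   0   8  10  10  10  10
  3   0   0   0   0   0   0   0   8  10  10  10  10
  4   0   0   0   0   0   0   0   8  10  10  10  10

8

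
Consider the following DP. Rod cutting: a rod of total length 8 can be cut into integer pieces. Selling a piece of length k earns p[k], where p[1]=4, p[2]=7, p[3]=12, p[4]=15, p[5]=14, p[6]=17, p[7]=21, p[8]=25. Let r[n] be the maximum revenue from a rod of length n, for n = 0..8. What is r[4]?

   n    0    1    2    3    4    5    6    7    8
r[n]    0    4    8   12   16   20   24   28   32

16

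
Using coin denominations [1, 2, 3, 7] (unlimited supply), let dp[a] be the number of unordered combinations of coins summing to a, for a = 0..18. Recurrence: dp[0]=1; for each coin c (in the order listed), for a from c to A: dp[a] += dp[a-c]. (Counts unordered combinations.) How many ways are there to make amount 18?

57

after  coin     0     1     2     3     4     5     6     7     8     9    10    11    12    13    14    15    16    17    18
          1     1     1     1     1     1     1     1     1     1     1     1     1     1     1     1     1     1     1     1
          2     1     1     2     2     3     3     4     4     5     5     6     6     7     7     8     8     9     9    10
          3     1     1     2     3     4     5     7     8    10    12    14    16    19    21    24    27    30    33    37
          7     1     1     2     3     4     5     7     9    11    14    17    20    24    28    33    38    44    50    57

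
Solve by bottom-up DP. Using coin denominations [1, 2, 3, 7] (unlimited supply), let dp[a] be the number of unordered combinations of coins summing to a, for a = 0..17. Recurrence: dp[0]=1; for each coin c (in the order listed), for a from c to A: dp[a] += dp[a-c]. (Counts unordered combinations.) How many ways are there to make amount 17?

after  coin     0     1     2     3     4     5     6     7     8     9    10    11    12    13    14    15    16    17
          1     1     1     1     1     1     1     1     1     1     1     1     1     1     1     1     1     1     1
          2     1     1     2     2     3     3     4     4     5     5     6     6     7     7     8     8     9     9
          3     1     1     2     3     4     5     7     8    10    12    14    16    19    21    24    27    30    33
          7     1     1     2     3     4     5     7     9    11    14    17    20    24    28    33    38    44    50

50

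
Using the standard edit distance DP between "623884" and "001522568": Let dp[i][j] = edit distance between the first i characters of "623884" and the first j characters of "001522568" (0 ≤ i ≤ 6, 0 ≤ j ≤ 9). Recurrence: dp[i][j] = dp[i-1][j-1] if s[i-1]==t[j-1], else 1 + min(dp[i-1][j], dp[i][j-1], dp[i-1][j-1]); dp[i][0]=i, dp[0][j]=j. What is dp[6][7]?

   ''  0  0  1  5  2  2  5  6  8
''  0  1  2  3  4  5  6  7  8  9
 6  1  1  2  3  4  5  6  7  7  8
 2  2  2  2  3  4  4  5  6  7  8
 3  3  3  3  3  4  5  5  6  7  8
 8  4  4  4  4  4  5  6  6  7  7
 8  5  5  5  5  5  5  6  7  7  7
 4  6  6  6  6  6  6  6  7  8  8

7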